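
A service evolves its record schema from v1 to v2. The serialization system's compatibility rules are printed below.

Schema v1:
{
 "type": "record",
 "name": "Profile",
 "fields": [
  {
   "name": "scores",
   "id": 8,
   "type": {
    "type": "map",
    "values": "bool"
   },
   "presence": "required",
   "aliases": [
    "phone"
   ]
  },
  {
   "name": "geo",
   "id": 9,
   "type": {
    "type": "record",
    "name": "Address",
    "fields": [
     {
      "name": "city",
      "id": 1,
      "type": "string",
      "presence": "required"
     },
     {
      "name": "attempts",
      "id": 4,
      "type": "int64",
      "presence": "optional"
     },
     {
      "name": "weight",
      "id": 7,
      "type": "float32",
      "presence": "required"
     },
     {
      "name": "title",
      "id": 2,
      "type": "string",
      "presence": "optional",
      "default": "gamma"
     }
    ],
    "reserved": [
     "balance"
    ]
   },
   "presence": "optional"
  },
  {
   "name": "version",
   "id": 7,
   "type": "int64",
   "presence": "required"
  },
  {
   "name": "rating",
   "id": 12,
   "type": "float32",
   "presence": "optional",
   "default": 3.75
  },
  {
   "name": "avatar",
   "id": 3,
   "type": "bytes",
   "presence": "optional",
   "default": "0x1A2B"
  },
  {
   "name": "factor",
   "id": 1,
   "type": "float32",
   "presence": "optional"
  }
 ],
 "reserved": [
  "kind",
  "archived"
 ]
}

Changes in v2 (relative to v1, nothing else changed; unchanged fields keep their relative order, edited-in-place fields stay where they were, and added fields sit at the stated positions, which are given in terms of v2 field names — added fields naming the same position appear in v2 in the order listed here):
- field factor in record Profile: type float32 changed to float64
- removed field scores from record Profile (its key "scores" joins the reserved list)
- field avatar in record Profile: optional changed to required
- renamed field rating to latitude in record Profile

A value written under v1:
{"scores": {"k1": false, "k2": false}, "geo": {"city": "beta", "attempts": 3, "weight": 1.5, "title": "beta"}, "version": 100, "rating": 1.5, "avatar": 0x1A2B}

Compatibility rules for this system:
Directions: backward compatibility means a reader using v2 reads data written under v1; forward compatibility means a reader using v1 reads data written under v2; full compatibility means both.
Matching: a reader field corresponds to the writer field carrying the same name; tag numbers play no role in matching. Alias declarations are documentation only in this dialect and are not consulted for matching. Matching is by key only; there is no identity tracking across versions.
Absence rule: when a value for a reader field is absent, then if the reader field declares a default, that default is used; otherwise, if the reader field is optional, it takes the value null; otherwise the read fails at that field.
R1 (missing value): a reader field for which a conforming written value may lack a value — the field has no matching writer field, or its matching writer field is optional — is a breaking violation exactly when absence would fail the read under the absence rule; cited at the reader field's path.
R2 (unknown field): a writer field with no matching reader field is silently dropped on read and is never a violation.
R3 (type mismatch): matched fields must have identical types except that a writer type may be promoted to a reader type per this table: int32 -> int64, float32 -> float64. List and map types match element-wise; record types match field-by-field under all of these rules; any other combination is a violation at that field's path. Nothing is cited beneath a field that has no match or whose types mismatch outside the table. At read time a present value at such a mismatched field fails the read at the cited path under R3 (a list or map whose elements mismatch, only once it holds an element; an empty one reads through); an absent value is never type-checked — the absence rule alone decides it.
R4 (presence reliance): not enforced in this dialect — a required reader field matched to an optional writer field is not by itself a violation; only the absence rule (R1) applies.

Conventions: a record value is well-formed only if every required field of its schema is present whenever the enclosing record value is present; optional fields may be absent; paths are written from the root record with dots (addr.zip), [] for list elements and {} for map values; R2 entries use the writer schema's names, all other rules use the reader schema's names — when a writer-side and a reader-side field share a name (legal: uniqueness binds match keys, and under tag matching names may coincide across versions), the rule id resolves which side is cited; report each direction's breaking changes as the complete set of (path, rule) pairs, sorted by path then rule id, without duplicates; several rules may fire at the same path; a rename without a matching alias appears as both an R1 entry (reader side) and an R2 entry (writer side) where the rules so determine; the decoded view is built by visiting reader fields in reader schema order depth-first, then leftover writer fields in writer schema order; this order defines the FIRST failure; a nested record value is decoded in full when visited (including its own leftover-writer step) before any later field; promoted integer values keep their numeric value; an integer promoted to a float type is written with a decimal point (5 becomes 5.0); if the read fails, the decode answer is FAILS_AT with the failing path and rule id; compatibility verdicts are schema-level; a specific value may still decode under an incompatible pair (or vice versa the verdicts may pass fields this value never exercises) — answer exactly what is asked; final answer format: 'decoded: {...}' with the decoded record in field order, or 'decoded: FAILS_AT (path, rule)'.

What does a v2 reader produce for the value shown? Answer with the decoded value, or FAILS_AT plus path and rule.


arrows below run writer -> reader for Profile
decoding the Profile value with the v2 reader:
  geo.city := "beta"
  geo.attempts := 3
  geo.weight := 1.5
  geo.title := "beta"
  version := 100
  latitude := 3.75 (absent -> default)
  avatar := 0x1A2B
  factor := null (absent, optional -> null)
  writer scores: unknown -> dropped
  writer rating: unknown -> dropped
  => decoded: {"geo": {"city": "beta", "attempts": 3, "weight": 1.5, "title": "beta"}, "version": 100, "latitude": 3.75, "avatar": 0x1A2B, "factor": null}
checking off the Profile differences that do not matter here:
  field factor in record Profile: type float32 changed to float64 -> changes Profile's schema-level verdicts only — the decode of this value is the same
  field avatar in record Profile: optional changed to required -> no rule fires on it and the decoded Profile view is identical with or without it

decoded: {"geo": {"city": "beta", "attempts": 3, "weight": 1.5, "title": "beta"}, "version": 100, "latitude": 3.75, "avatar": 0x1A2B, "factor": null}


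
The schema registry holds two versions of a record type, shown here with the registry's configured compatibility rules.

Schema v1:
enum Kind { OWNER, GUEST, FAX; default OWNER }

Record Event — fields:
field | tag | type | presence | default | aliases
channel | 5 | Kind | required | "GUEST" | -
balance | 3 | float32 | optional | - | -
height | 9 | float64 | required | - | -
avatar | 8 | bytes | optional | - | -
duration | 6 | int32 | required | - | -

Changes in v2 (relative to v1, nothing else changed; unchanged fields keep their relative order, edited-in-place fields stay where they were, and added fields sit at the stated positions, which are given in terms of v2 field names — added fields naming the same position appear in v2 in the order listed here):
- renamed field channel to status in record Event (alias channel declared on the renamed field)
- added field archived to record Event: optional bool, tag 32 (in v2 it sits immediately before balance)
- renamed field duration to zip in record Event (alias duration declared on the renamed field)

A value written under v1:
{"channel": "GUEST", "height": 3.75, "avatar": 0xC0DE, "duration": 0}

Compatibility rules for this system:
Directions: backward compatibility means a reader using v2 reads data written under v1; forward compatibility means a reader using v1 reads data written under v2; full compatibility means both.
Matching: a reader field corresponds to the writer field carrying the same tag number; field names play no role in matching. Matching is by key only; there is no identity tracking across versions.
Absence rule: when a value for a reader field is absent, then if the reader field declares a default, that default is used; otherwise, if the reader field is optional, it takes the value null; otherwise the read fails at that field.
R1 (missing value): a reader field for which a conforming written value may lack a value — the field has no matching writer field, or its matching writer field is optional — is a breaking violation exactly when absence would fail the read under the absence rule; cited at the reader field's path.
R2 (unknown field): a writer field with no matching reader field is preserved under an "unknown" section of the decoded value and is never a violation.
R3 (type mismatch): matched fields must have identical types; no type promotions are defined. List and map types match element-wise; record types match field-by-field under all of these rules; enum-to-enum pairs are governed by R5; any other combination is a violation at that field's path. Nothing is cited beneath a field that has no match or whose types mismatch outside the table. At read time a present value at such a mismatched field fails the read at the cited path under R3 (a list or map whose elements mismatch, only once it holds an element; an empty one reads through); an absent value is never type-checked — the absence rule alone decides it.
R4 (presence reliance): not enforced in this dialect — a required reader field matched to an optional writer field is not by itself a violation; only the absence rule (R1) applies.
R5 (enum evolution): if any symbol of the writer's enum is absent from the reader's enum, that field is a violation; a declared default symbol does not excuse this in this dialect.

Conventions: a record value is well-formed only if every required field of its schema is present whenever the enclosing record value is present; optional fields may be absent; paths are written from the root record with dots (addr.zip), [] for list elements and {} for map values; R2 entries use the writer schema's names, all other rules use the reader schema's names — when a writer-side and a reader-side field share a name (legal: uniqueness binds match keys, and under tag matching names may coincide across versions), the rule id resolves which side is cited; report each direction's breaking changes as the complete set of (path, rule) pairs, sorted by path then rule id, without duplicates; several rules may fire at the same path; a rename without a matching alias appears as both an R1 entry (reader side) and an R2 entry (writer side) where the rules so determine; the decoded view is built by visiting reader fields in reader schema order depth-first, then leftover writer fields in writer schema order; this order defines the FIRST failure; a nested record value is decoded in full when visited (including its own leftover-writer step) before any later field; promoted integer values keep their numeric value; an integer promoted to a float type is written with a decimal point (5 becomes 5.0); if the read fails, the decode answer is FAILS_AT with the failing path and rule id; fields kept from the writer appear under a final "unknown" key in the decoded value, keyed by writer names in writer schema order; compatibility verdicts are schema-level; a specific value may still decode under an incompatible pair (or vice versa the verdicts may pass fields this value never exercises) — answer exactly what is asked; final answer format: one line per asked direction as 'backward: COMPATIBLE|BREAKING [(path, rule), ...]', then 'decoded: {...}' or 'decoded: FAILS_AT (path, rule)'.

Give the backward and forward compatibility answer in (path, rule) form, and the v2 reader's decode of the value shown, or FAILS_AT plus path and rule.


backward: COMPATIBLE []; forward: COMPATIBLE []; decoded: {"status": "GUEST", "archived": null, "balance": null, "height": 3.75, "avatar": 0xC0DE, "zip": 0}

the writer's type comes first in each Event pair
backward analysis of Event with v2 as reader and v1 as writer:
  status: paired with writer channel (Kind -> Kind; writer required)
  archived: no writer-side match
  balance: paired with writer balance (float32 -> float32; writer optional)
  height: paired with writer height (float64 -> float64; writer required)
  avatar: paired with writer avatar (bytes -> bytes; writer optional)
  zip: paired with writer duration (int32 -> int32; writer required)
  => backward: COMPATIBLE
forward analysis of Event with v1 as reader and v2 as writer:
  channel: paired with writer status (Kind -> Kind; writer required)
  balance: paired with writer balance (float32 -> float32; writer optional)
  height: paired with writer height (float64 -> float64; writer required)
  avatar: paired with writer avatar (bytes -> bytes; writer optional)
  duration: paired with writer zip (int32 -> int32; writer required)
  leftover writer field: archived
  => forward: COMPATIBLE
migrating the Event value to v2:
  status := "GUEST" (from writer channel)
  archived := null (absent, optional -> null)
  balance := null (absent, optional -> null)
  height := 3.75
  avatar := 0xC0DE
  zip := 0 (from writer duration)
  => decoded: {"status": "GUEST", "archived": null, "balance": null, "height": 3.75, "avatar": 0xC0DE, "zip": 0}


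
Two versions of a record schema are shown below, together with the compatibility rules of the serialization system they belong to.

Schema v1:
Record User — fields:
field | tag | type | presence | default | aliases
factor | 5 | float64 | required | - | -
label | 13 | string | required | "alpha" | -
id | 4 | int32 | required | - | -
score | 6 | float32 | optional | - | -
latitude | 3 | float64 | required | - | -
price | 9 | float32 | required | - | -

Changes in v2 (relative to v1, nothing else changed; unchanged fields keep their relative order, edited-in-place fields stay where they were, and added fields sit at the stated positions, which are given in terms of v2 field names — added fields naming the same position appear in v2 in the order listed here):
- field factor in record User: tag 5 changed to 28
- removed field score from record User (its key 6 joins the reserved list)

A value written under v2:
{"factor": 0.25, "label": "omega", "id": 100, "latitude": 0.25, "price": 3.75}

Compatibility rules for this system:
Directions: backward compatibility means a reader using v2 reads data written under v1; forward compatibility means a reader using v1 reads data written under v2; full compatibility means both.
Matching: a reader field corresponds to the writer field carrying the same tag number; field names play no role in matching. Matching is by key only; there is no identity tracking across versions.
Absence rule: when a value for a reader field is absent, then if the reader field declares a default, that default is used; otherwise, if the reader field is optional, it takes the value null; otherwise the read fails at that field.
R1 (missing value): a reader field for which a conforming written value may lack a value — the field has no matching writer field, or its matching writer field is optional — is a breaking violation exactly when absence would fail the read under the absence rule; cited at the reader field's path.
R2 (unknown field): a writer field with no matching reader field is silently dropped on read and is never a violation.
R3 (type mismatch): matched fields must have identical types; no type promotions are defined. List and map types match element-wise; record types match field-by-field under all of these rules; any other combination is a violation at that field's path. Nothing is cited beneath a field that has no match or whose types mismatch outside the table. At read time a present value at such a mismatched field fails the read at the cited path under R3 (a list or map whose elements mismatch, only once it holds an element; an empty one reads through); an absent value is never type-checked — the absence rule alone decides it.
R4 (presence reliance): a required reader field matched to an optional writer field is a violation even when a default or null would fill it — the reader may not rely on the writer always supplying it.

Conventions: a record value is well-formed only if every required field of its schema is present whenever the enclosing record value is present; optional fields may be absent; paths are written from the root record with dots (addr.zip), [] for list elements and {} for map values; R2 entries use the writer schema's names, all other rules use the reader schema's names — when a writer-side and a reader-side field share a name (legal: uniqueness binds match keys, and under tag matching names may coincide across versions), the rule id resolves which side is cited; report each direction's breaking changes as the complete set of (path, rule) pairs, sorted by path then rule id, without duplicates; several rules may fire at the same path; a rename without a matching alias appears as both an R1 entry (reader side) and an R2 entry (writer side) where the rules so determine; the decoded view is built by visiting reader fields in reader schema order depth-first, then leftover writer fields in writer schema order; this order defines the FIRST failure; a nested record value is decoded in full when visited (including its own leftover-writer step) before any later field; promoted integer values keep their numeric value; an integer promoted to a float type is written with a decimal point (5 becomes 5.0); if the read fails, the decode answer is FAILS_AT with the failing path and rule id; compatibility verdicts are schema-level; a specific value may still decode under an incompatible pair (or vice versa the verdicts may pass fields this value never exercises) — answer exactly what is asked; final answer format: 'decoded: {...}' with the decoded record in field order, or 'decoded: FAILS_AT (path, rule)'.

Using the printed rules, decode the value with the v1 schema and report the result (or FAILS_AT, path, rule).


decoded: FAILS_AT (factor, R1)

arrows below run writer -> reader for User
migrating the User value to v1:
  read fails at factor under R1 (no fill)
  => FAILS_AT (factor, R1)
remaining User differences; none change what is asked:
  removed field score from record User (its key 6 joins the reserved list) -> no rule fires on it and the decoded User view is identical with or without it


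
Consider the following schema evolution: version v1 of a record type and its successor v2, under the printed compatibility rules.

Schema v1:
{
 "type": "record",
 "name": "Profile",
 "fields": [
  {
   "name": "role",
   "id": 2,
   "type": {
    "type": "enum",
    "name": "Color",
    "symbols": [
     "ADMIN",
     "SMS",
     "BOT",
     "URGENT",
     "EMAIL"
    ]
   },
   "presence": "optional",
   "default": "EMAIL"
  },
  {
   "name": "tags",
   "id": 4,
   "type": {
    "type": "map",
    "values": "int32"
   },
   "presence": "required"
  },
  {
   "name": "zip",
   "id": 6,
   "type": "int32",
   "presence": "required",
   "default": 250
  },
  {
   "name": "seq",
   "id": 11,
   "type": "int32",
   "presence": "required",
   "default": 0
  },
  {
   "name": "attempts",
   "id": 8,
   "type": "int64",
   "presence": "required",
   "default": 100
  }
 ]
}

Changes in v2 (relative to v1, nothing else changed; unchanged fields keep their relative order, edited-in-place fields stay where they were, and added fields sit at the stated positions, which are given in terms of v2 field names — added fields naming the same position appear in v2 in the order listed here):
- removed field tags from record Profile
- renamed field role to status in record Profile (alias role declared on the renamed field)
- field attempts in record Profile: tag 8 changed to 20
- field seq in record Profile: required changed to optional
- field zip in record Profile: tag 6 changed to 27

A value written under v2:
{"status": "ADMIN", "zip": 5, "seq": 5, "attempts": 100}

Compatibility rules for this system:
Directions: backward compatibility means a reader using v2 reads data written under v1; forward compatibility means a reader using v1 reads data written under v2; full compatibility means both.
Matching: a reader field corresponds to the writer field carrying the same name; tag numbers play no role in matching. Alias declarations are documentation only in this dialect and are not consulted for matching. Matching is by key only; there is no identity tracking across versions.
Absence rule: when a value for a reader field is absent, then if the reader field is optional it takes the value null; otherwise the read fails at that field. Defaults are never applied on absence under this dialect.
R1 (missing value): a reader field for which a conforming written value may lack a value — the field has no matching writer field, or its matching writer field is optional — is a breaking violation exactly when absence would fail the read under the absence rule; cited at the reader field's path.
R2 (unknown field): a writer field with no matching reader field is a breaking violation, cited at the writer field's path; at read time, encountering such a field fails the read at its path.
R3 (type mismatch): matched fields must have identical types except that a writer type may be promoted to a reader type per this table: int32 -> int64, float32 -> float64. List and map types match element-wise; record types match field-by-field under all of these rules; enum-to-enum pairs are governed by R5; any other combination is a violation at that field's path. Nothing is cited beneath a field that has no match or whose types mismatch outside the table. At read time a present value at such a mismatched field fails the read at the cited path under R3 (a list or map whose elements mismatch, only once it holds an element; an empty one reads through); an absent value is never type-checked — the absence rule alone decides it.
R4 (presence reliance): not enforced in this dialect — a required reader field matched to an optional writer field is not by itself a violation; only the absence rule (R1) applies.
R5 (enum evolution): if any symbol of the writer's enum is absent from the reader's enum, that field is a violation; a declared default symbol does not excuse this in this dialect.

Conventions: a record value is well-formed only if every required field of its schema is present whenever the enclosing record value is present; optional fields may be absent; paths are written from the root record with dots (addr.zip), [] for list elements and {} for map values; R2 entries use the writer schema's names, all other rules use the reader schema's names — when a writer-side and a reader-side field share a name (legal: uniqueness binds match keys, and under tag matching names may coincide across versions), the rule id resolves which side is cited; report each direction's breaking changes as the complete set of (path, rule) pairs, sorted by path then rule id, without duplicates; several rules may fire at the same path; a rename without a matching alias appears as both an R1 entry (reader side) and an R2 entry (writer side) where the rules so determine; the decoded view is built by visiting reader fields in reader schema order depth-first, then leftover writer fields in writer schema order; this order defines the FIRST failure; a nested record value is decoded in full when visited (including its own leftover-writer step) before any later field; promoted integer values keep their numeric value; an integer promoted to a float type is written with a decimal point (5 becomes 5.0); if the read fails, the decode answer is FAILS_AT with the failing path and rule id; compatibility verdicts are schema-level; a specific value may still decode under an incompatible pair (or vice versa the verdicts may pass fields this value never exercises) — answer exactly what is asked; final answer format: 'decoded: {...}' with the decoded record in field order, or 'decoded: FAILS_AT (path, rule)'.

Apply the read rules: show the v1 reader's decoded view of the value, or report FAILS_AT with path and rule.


the writer's type comes first in each Profile pair
decode walk for Profile under reader schema v1:
  role := null (absent, optional -> null)
  read fails at tags under R1 (no fill)
  => FAILS_AT (tags, R1)
the rest of the Profile diff is inert for this question:
  renamed field role to status in record Profile (alias role declared on the renamed field) -> affects the rule determinations only; this particular Profile value decodes identically
  field attempts in record Profile: tag 8 changed to 20 -> inert under this dialect — no rule fires on Profile and the result does not move
  field seq in record Profile: required changed to optional -> affects the rule determinations only; this particular Profile value decodes identically
  field zip in record Profile: tag 6 changed to 27 -> inert under this dialect — no rule fires on Profile and the result does not move

decoded: FAILS_AT (tags, R1)


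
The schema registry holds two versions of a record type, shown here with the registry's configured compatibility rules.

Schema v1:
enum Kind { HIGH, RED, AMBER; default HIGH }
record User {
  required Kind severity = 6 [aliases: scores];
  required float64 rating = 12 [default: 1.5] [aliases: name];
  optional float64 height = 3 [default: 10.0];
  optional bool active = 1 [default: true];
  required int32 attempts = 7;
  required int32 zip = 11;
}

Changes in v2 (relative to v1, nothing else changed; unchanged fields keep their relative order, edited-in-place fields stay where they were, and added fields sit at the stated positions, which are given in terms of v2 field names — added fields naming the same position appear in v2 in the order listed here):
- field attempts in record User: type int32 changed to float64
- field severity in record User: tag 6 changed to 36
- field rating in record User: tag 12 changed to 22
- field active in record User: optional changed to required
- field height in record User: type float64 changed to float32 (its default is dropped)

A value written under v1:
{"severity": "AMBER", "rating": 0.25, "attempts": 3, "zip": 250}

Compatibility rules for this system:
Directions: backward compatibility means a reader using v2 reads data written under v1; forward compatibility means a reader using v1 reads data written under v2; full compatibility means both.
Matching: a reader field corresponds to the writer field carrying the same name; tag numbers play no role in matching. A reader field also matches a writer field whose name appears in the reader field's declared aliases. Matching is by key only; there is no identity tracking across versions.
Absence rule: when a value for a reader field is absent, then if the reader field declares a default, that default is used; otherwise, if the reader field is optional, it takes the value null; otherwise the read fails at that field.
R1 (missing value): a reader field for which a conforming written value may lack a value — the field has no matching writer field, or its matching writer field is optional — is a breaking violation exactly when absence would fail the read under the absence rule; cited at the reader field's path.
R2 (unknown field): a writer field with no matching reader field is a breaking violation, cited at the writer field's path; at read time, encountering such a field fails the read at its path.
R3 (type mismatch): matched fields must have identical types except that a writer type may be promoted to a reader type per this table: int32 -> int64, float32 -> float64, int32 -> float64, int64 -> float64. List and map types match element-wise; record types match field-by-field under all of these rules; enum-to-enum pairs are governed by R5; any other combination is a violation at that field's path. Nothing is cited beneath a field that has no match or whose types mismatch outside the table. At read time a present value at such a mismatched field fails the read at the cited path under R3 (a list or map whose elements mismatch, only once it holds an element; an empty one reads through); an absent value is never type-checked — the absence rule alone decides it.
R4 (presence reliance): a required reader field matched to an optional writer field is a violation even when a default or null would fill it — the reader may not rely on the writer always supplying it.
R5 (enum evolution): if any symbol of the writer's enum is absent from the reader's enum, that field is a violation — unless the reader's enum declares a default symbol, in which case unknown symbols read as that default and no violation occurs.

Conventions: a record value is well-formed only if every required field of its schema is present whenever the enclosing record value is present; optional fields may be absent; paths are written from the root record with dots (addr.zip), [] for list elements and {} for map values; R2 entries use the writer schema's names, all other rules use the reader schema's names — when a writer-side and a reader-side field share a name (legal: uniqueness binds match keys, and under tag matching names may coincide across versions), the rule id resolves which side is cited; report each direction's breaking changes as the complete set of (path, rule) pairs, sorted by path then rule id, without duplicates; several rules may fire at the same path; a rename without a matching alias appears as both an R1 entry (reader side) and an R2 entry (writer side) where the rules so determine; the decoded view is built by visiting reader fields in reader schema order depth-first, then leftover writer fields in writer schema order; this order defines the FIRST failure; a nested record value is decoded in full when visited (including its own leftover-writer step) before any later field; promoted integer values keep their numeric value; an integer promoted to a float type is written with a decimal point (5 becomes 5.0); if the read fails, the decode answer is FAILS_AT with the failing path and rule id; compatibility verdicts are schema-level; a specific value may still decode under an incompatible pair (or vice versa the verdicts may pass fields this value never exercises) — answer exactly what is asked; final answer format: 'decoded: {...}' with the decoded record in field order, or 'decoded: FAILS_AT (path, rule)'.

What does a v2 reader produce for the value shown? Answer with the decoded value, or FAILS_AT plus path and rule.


decoded: {"severity": "AMBER", "rating": 0.25, "height": null, "active": true, "attempts": 3.0, "zip": 250}

the writer's type comes first in each User pair
decode (reader v2):
  severity := "AMBER"
  rating := 0.25
  height := null (absent, optional -> null)
  active := true (absent -> default)
  attempts := 3.0 (int32 -> float64)
  zip := 250
  => decoded: {"severity": "AMBER", "rating": 0.25, "height": null, "active": true, "attempts": 3.0, "zip": 250}
the other User changes do not affect what is asked:
  field attempts in record User: type int32 changed to float64 -> affects the rule determinations only; this particular User value decodes identically
  field severity in record User: tag 6 changed to 36 -> no rule fires on it and the decoded User view is identical with or without it
  field rating in record User: tag 12 changed to 22 -> no rule fires on it and the decoded User view is identical with or without it
  field active in record User: optional changed to required -> affects the rule determinations only; this particular User value decodes identically


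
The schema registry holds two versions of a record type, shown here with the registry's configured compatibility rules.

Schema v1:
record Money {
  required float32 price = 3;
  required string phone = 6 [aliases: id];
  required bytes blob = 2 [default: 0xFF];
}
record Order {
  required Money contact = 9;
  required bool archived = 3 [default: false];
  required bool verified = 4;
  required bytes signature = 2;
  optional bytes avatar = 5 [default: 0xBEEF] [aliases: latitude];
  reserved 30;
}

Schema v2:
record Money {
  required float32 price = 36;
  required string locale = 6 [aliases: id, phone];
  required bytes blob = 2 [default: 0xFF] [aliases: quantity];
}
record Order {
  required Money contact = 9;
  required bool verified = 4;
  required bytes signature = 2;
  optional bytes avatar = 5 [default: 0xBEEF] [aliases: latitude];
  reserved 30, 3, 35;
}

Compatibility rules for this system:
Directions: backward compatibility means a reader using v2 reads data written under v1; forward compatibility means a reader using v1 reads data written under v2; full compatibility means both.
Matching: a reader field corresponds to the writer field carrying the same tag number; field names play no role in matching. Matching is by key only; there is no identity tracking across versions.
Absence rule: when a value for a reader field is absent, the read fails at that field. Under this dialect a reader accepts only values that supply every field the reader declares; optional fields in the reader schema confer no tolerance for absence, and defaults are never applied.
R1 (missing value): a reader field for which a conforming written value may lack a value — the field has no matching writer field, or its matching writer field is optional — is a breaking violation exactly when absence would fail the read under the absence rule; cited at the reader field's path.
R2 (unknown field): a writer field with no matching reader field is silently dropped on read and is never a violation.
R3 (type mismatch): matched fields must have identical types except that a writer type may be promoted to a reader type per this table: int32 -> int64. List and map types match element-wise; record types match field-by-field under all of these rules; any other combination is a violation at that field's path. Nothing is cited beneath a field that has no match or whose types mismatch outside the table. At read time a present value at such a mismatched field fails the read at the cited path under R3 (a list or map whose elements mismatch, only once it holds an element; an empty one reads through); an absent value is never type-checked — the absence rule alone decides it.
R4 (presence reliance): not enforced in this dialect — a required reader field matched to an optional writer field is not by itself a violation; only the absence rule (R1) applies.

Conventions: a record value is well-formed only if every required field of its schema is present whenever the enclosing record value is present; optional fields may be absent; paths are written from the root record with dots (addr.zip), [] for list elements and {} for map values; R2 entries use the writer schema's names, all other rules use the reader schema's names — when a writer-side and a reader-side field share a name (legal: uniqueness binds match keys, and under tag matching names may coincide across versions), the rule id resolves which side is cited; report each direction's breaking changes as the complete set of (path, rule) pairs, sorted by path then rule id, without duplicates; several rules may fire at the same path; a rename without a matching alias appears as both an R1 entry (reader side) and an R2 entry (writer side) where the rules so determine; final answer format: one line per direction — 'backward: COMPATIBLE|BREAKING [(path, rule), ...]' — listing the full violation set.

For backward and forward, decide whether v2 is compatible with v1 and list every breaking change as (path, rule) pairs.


arrows below run writer -> reader for Order
backward for Order (reader v2, writer v1):
  Money -> Money, writer required: contact aligns to contact
  bool -> bool, writer required: verified aligns to verified
  bytes -> bytes, writer required: signature aligns to signature
  bytes -> bytes, writer optional: avatar aligns to avatar
  writer field archived has no reader counterpart
  contact.price: no writer match
  string -> string, writer required: contact.locale aligns to contact.phone
  bytes -> bytes, writer required: contact.blob aligns to contact.blob
  writer field contact.price has no reader counterpart
  breaking: (avatar, R1)
  breaking: (contact.price, R1)
  => backward verdict for Order: BREAKING, 2 violation(s)
forward for Order (reader v1, writer v2):
  Money -> Money, writer required: contact aligns to contact
  archived: no writer match
  bool -> bool, writer required: verified aligns to verified
  bytes -> bytes, writer required: signature aligns to signature
  bytes -> bytes, writer optional: avatar aligns to avatar
  contact.price: no writer match
  string -> string, writer required: contact.phone aligns to contact.locale
  bytes -> bytes, writer required: contact.blob aligns to contact.blob
  writer field contact.price has no reader counterpart
  breaking: (archived, R1)
  breaking: (avatar, R1)
  breaking: (contact.price, R1)
  => forward verdict for Order: BREAKING, 3 violation(s)

backward: BREAKING [(avatar, R1), (contact.price, R1)]; forward: BREAKING [(archived, R1), (avatar, R1), (contact.price, R1)]


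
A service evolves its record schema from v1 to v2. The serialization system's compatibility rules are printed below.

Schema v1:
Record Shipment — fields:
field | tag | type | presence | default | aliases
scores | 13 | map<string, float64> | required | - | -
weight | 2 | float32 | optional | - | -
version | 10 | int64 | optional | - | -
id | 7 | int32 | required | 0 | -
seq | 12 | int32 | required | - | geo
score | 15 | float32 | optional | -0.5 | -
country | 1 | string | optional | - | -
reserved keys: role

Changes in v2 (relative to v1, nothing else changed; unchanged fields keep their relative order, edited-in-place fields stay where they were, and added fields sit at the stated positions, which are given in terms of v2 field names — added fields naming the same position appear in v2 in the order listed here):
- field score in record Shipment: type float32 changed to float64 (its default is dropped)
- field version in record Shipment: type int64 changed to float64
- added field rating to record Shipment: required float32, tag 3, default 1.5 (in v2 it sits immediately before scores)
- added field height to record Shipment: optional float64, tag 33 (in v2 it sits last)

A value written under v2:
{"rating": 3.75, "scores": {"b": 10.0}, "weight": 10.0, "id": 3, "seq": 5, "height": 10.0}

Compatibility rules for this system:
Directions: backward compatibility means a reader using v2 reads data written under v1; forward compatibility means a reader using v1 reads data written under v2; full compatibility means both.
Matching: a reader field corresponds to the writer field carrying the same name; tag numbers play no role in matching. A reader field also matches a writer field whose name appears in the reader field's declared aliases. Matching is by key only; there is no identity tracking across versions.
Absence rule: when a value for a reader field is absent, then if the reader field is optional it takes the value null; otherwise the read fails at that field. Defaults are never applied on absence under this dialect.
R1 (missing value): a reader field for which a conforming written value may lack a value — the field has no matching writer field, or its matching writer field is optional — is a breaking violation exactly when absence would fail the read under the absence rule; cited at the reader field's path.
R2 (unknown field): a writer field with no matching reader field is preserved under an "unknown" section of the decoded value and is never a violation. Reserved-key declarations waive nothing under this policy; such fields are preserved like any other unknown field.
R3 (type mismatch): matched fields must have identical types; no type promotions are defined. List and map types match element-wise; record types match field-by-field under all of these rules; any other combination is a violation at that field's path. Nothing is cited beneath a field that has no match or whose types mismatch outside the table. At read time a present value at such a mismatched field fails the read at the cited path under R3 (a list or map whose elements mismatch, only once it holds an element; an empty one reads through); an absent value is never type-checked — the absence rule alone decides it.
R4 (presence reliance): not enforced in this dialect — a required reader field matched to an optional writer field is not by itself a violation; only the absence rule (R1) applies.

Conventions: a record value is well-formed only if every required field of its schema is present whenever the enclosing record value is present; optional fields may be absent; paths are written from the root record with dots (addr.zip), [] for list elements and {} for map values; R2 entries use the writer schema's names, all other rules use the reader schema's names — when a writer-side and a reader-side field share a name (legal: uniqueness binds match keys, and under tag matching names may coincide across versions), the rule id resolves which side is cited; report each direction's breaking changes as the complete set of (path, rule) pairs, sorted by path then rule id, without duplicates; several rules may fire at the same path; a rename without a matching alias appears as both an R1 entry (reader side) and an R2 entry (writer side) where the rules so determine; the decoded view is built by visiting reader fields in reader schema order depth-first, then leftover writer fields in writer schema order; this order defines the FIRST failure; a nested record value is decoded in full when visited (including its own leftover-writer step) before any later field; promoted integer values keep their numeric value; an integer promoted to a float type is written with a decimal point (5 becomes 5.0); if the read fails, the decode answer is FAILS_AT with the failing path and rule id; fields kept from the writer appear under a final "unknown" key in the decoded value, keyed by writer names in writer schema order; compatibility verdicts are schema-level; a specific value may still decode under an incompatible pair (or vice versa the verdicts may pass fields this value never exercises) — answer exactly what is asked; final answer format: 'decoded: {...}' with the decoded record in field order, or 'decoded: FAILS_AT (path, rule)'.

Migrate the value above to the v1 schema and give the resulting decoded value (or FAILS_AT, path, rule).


decoded: {"scores": {"b": 10.0}, "weight": 10.0, "version": null, "id": 3, "seq": 5, "score": null, "country": null, "unknown": {"rating": 3.75, "height": 10.0}}

arrows below run writer -> reader for Shipment
decode walk for Shipment under reader schema v1:
  scores := {"b": 10.0}
  weight := 10.0
  version := null (not supplied -> null)
  id := 3
  seq := 5
  score := null (not supplied -> null)
  country := null (not supplied -> null)
  writer rating: kept under "unknown"
  writer height: kept under "unknown"
  => decoded: {"scores": {"b": 10.0}, "weight": 10.0, "version": null, "id": 3, "seq": 5, "score": null, "country": null, "unknown": {"rating": 3.75, "height": 10.0}}
ruling out the remaining Shipment differences:
  field score in record Shipment: type float32 changed to float64 (its default is dropped) -> a verdict-level change on Shipment — the shown value reads the same
  field version in record Shipment: type int64 changed to float64 -> a verdict-level change on Shipment — the shown value reads the same
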